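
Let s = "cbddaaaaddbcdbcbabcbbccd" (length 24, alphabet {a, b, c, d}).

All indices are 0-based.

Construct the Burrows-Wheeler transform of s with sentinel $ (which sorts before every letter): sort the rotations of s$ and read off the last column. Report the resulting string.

ddaabaccdabdcbb$bcbcdcdba

rank  rotation                   last
    0  $cbddaaaaddbcdbcbabcbbccd  d
    1  aaaaddbcdbcbabcbbccd$cbdd  d
    2  aaaddbcdbcbabcbbccd$cbdda  a
    3  aaddbcdbcbabcbbccd$cbddaa  a
    4  abcbbccd$cbddaaaaddbcdbcb  b
    5  addbcdbcbabcbbccd$cbddaaa  a
    6  babcbbccd$cbddaaaaddbcdbc  c
    7  bbccd$cbddaaaaddbcdbcbabc  c
    8  bcbabcbbccd$cbddaaaaddbcd  d
    9  bcbbccd$cbddaaaaddbcdbcba  a
   10  bccd$cbddaaaaddbcdbcbabcb  b
   11  bcdbcbabcbbccd$cbddaaaadd  d
   12  bddaaaaddbcdbcbabcbbccd$c  c
   13  cbabcbbccd$cbddaaaaddbcdb  b
   14  cbbccd$cbddaaaaddbcdbcbab  b
   15  cbddaaaaddbcdbcbabcbbccd$  $
   16  ccd$cbddaaaaddbcdbcbabcbb  b
   17  cd$cbddaaaaddbcdbcbabcbbc  c
   18  cdbcbabcbbccd$cbddaaaaddb  b
   19  d$cbddaaaaddbcdbcbabcbbcc  c
   20  daaaaddbcdbcbabcbbccd$cbd  d
   21  dbcbabcbbccd$cbddaaaaddbc  c
   22  dbcdbcbabcbbccd$cbddaaaad  d
   23  ddaaaaddbcdbcbabcbbccd$cb  b
   24  ddbcdbcbabcbbccd$cbddaaaa  a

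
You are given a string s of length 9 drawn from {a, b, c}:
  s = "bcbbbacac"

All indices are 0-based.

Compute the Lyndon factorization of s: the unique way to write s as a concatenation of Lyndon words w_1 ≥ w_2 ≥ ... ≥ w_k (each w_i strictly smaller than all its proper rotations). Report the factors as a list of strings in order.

emit factor 1: 'bc' (i=0, period=2)
emit factor 2: 'b' (i=2, period=1)
emit factor 3: 'b' (i=3, period=1)
emit factor 4: 'b' (i=4, period=1)
emit factor 5: 'ac' (i=5, period=2)
emit factor 6: 'ac' (i=7, period=2)

["bc", "b", "b", "b", "ac", "ac"]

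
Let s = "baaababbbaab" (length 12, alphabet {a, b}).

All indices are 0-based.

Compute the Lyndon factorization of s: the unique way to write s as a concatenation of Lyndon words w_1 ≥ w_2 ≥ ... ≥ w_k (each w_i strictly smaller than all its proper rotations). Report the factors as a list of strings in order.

["b", "aaababbbaab"]

emit factor 1: 'b' (i=0, period=1)
emit factor 2: 'aaababbbaab' (i=1, period=11)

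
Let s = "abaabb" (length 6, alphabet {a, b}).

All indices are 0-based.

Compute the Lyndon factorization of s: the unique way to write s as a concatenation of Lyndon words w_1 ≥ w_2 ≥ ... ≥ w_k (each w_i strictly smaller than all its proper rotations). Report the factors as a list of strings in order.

emit factor 1: 'ab' (i=0, period=2)
emit factor 2: 'aabb' (i=2, period=4)

["ab", "aabb"]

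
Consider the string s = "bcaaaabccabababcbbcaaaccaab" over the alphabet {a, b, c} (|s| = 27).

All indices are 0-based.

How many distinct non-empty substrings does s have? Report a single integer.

323

sorted suffixes:
  #0 SA[0]=2  'aaaabccabababcbbcaaaccaab'
  #1 SA[1]=3  'aaabccabababcbbcaaaccaab'
  #2 SA[2]=19  'aaaccaab'
  #3 SA[3]=24  'aab'
  #4 SA[4]=4  'aabccabababcbbcaaaccaab'
  #5 SA[5]=20  'aaccaab'
  #6 SA[6]=25  'ab'
  #7 SA[7]=9  'abababcbbcaaaccaab'
  #8 SA[8]=11  'ababcbbcaaaccaab'
  #9 SA[9]=13  'abcbbcaaaccaab'
  #10 SA[10]=5  'abccabababcbbcaaaccaab'
  #11 SA[11]=21  'accaab'
  #12 SA[12]=26  'b'
  #13 SA[13]=10  'bababcbbcaaaccaab'
  #14 SA[14]=12  'babcbbcaaaccaab'
  #15 SA[15]=16  'bbcaaaccaab'
  #16 SA[16]=0  'bcaaaabccabababcbbcaaaccaab'
  #17 SA[17]=17  'bcaaaccaab'
  #18 SA[18]=14  'bcbbcaaaccaab'
  #19 SA[19]=6  'bccabababcbbcaaaccaab'
  #20 SA[20]=1  'caaaabccabababcbbcaaaccaab'
  #21 SA[21]=18  'caaaccaab'
  #22 SA[22]=23  'caab'
  #23 SA[23]=8  'cabababcbbcaaaccaab'
  #24 SA[24]=15  'cbbcaaaccaab'
  #25 SA[25]=22  'ccaab'
  #26 SA[26]=7  'ccabababcbbcaaaccaab'

SA = [2, 3, 19, 24, 4, 20, 25, 9, 11, 13, 5, 21, 26, 10, 12, 16, 0, 17, 14, 6, 1, 18, 23, 8, 15, 22, 7]
[i] adj suffixes → lcp
  [1] 2/3 → 3 ('aaa')
  [2] 3/19 → 3 ('aaa')
  [3] 19/24 → 2 ('aa')
  [4] 24/4 → 3 ('aab')
  [5] 4/20 → 2 ('aa')
  [6] 20/25 → 1 ('a')
  [7] 25/9 → 2 ('ab')
  [8] 9/11 → 4 ('abab')
  [9] 11/13 → 2 ('ab')
  [10] 13/5 → 3 ('abc')
  [11] 5/21 → 1 ('a')
  [12] 21/26 → 0 ('')
  [13] 26/10 → 1 ('b')
  [14] 10/12 → 3 ('bab')
  [15] 12/16 → 1 ('b')
  [16] 16/0 → 1 ('b')
  [17] 0/17 → 5 ('bcaaa')
  [18] 17/14 → 2 ('bc')
  [19] 14/6 → 2 ('bc')
  [20] 6/1 → 0 ('')
  [21] 1/18 → 4 ('caaa')
  [22] 18/23 → 3 ('caa')
  [23] 23/8 → 2 ('ca')
  [24] 8/15 → 1 ('c')
  [25] 15/22 → 1 ('c')
  [26] 22/7 → 3 ('cca')

n(n+1)/2 = 27·28/2 = 378
Σ LCP = 0 + 3 + 3 + 2 + 3 + 2 + 1 + 2 + 4 + 2 + 3 + 1 + 0 + 1 + 3 + 1 + 1 + 5 + 2 + 2 + 0 + 4 + 3 + 2 + 1 + 1 + 3 = 55
distinct = 378 − 55 = 323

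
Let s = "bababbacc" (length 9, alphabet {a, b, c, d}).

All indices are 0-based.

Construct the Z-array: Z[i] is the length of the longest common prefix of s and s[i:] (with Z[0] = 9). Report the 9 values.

Z[0]=9
i=1: fresh scan; Z[1]=0
i=2: fresh scan; Z[2]=3 extend→box=[2,5)
i=3: min(r-i=2, Z[1]=0)=0; Z[3]=0
i=4: min(r-i=1, Z[2]=3)=1; Z[4]=1
i=5: fresh scan; Z[5]=2 extend→box=[5,7)
i=6: min(r-i=1, Z[1]=0)=0; Z[6]=0
i=7: fresh scan; Z[7]=0
i=8: fresh scan; Z[8]=0

[9, 0, 3, 0, 1, 2, 0, 0, 0]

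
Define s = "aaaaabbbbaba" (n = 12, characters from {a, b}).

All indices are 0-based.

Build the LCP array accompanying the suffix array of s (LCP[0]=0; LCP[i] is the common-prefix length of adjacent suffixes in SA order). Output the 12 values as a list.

[0, 1, 4, 3, 2, 1, 2, 0, 2, 1, 2, 3]

rank→(start, suffix):
  0 → (11, 'a')
  1 → (0, 'aaaaabbbbaba')
  2 → (1, 'aaaabbbbaba')
  3 → (2, 'aaabbbbaba')
  4 → (3, 'aabbbbaba')
  5 → (9, 'aba')
  6 → (4, 'abbbbaba')
  7 → (10, 'ba')
  8 → (8, 'baba')
  9 → (7, 'bbaba')
  10 → (6, 'bbbaba')
  11 → (5, 'bbbbaba')

SA = [11, 0, 1, 2, 3, 9, 4, 10, 8, 7, 6, 5]
i: (SA[i-1],SA[i]) lcp shared
  1: (11,0) 1 'a'
  2: (0,1) 4 'aaaa'
  3: (1,2) 3 'aaa'
  4: (2,3) 2 'aa'
  5: (3,9) 1 'a'
  6: (9,4) 2 'ab'
  7: (4,10) 0 ''
  8: (10,8) 2 'ba'
  9: (8,7) 1 'b'
  10: (7,6) 2 'bb'
  11: (6,5) 3 'bbb'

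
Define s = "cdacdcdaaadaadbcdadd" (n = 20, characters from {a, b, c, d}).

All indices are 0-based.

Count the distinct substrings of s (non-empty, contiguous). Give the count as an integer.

180

sorted suffixes:
  #0 SA[0]=7  'aaadaadbcdadd'
  #1 SA[1]=8  'aadaadbcdadd'
  #2 SA[2]=11  'aadbcdadd'
  #3 SA[3]=2  'acdcdaaadaadbcdadd'
  #4 SA[4]=9  'adaadbcdadd'
  #5 SA[5]=12  'adbcdadd'
  #6 SA[6]=17  'add'
  #7 SA[7]=14  'bcdadd'
  #8 SA[8]=5  'cdaaadaadbcdadd'
  #9 SA[9]=0  'cdacdcdaaadaadbcdadd'
  #10 SA[10]=15  'cdadd'
  #11 SA[11]=3  'cdcdaaadaadbcdadd'
  #12 SA[12]=19  'd'
  #13 SA[13]=6  'daaadaadbcdadd'
  #14 SA[14]=10  'daadbcdadd'
  #15 SA[15]=1  'dacdcdaaadaadbcdadd'
  #16 SA[16]=16  'dadd'
  #17 SA[17]=13  'dbcdadd'
  #18 SA[18]=4  'dcdaaadaadbcdadd'
  #19 SA[19]=18  'dd'

SA = [7, 8, 11, 2, 9, 12, 17, 14, 5, 0, 15, 3, 19, 6, 10, 1, 16, 13, 4, 18]
[i] adj suffixes → lcp
  [1] 7/8 → 2 ('aa')
  [2] 8/11 → 3 ('aad')
  [3] 11/2 → 1 ('a')
  [4] 2/9 → 1 ('a')
  [5] 9/12 → 2 ('ad')
  [6] 12/17 → 2 ('ad')
  [7] 17/14 → 0 ('')
  [8] 14/5 → 0 ('')
  [9] 5/0 → 3 ('cda')
  [10] 0/15 → 3 ('cda')
  [11] 15/3 → 2 ('cd')
  [12] 3/19 → 0 ('')
  [13] 19/6 → 1 ('d')
  [14] 6/10 → 3 ('daa')
  [15] 10/1 → 2 ('da')
  [16] 1/16 → 2 ('da')
  [17] 16/13 → 1 ('d')
  [18] 13/4 → 1 ('d')
  [19] 4/18 → 1 ('d')

n(n+1)/2 = 20·21/2 = 210
Σ LCP = 0 + 2 + 3 + 1 + 1 + 2 + 2 + 0 + 0 + 3 + 3 + 2 + 0 + 1 + 3 + 2 + 2 + 1 + 1 + 1 = 30
distinct = 210 − 30 = 180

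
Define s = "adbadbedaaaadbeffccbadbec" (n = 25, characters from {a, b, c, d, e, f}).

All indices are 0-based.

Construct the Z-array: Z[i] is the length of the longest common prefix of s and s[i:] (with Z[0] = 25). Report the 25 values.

[25, 0, 0, 3, 0, 0, 0, 0, 1, 1, 1, 3, 0, 0, 0, 0, 0, 0, 0, 0, 3, 0, 0, 0, 0]

Z[0]=25
i=1: fresh scan; Z[1]=0
i=2: fresh scan; Z[2]=0
i=3: fresh scan; Z[3]=3 grow→box=[3,6)
i=4: min(r-i=2, Z[1]=0)=0; Z[4]=0
i=5: min(r-i=1, Z[2]=0)=0; Z[5]=0
i=6: fresh scan; Z[6]=0
i=7: fresh scan; Z[7]=0
i=8: fresh scan; Z[8]=1 grow→box=[8,9)
i=9: fresh scan; Z[9]=1 grow→box=[9,10)
i=10: fresh scan; Z[10]=1 grow→box=[10,11)
i=11: fresh scan; Z[11]=3 grow→box=[11,14)
i=12: min(r-i=2, Z[1]=0)=0; Z[12]=0
i=13: min(r-i=1, Z[2]=0)=0; Z[13]=0
i=14: fresh scan; Z[14]=0
i=15: fresh scan; Z[15]=0
i=16: fresh scan; Z[16]=0
i=17: fresh scan; Z[17]=0
i=18: fresh scan; Z[18]=0
i=19: fresh scan; Z[19]=0
i=20: fresh scan; Z[20]=3 grow→box=[20,23)
i=21: min(r-i=2, Z[1]=0)=0; Z[21]=0
i=22: min(r-i=1, Z[2]=0)=0; Z[22]=0
i=23: fresh scan; Z[23]=0
i=24: fresh scan; Z[24]=0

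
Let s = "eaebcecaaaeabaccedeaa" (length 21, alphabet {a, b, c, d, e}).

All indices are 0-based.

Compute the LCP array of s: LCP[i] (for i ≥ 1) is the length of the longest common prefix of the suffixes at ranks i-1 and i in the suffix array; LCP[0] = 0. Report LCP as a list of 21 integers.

sorted suffixes:
  #0 SA[0]=20  'a'
  #1 SA[1]=19  'aa'
  #2 SA[2]=7  'aaaeabaccedeaa'
  #3 SA[3]=8  'aaeabaccedeaa'
  #4 SA[4]=11  'abaccedeaa'
  #5 SA[5]=13  'accedeaa'
  #6 SA[6]=9  'aeabaccedeaa'
  #7 SA[7]=1  'aebcecaaaeabaccedeaa'
  #8 SA[8]=12  'baccedeaa'
  #9 SA[9]=3  'bcecaaaeabaccedeaa'
  #10 SA[10]=6  'caaaeabaccedeaa'
  #11 SA[11]=14  'ccedeaa'
  #12 SA[12]=4  'cecaaaeabaccedeaa'
  #13 SA[13]=15  'cedeaa'
  #14 SA[14]=17  'deaa'
  #15 SA[15]=18  'eaa'
  #16 SA[16]=10  'eabaccedeaa'
  #17 SA[17]=0  'eaebcecaaaeabaccedeaa'
  #18 SA[18]=2  'ebcecaaaeabaccedeaa'
  #19 SA[19]=5  'ecaaaeabaccedeaa'
  #20 SA[20]=16  'edeaa'

SA = [20, 19, 7, 8, 11, 13, 9, 1, 12, 3, 6, 14, 4, 15, 17, 18, 10, 0, 2, 5, 16]
i: (SA[i-1],SA[i]) lcp shared
  1: (20,19) 1 'a'
  2: (19,7) 2 'aa'
  3: (7,8) 2 'aa'
  4: (8,11) 1 'a'
  5: (11,13) 1 'a'
  6: (13,9) 1 'a'
  7: (9,1) 2 'ae'
  8: (1,12) 0 ''
  9: (12,3) 1 'b'
  10: (3,6) 0 ''
  11: (6,14) 1 'c'
  12: (14,4) 1 'c'
  13: (4,15) 2 'ce'
  14: (15,17) 0 ''
  15: (17,18) 0 ''
  16: (18,10) 2 'ea'
  17: (10,0) 2 'ea'
  18: (0,2) 1 'e'
  19: (2,5) 1 'e'
  20: (5,16) 1 'e'

[0, 1, 2, 2, 1, 1, 1, 2, 0, 1, 0, 1, 1, 2, 0, 0, 2, 2, 1, 1, 1]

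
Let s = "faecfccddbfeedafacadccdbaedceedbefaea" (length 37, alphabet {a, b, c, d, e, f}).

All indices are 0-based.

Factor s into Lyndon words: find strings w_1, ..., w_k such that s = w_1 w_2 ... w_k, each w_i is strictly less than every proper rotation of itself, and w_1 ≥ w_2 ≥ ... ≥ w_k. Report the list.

emit factor 1: 'f' (i=0, period=1)
emit factor 2: 'aecfccddbfeedaf' (i=1, period=15)
emit factor 3: 'acadccdbaedceedbefae' (i=16, period=20)
emit factor 4: 'a' (i=36, period=1)

["f", "aecfccddbfeedaf", "acadccdbaedceedbefae", "a"]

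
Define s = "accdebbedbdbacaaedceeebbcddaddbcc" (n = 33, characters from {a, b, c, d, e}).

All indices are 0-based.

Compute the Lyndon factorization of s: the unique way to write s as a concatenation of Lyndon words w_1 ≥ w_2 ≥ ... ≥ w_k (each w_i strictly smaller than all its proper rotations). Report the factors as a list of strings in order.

emit factor 1: 'accdebbedbdb' (i=0, period=12)
emit factor 2: 'ac' (i=12, period=2)
emit factor 3: 'aaedceeebbcddaddbcc' (i=14, period=19)

["accdebbedbdb", "ac", "aaedceeebbcddaddbcc"]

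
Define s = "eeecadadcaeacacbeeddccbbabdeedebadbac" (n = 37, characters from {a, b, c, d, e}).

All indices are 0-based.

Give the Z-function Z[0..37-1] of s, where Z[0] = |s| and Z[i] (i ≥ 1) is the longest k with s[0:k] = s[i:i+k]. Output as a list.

[37, 2, 1, 0, 0, 0, 0, 0, 0, 0, 1, 0, 0, 0, 0, 0, 2, 1, 0, 0, 0, 0, 0, 0, 0, 0, 0, 2, 1, 0, 1, 0, 0, 0, 0, 0, 0]

Z[0]=37
i=1: i≥r, start 0; Z[1]=2 grow→box=[1,3)
i=2: min(r-i=1, Z[1]=2)=1; Z[2]=1
i=3: i≥r, start 0; Z[3]=0
i=4: i≥r, start 0; Z[4]=0
i=5: i≥r, start 0; Z[5]=0
i=6: i≥r, start 0; Z[6]=0
i=7: i≥r, start 0; Z[7]=0
i=8: i≥r, start 0; Z[8]=0
i=9: i≥r, start 0; Z[9]=0
i=10: i≥r, start 0; Z[10]=1 grow→box=[10,11)
i=11: i≥r, start 0; Z[11]=0
i=12: i≥r, start 0; Z[12]=0
i=13: i≥r, start 0; Z[13]=0
i=14: i≥r, start 0; Z[14]=0
i=15: i≥r, start 0; Z[15]=0
i=16: i≥r, start 0; Z[16]=2 grow→box=[16,18)
i=17: min(r-i=1, Z[1]=2)=1; Z[17]=1
i=18: i≥r, start 0; Z[18]=0
i=19: i≥r, start 0; Z[19]=0
i=20: i≥r, start 0; Z[20]=0
i=21: i≥r, start 0; Z[21]=0
i=22: i≥r, start 0; Z[22]=0
i=23: i≥r, start 0; Z[23]=0
i=24: i≥r, start 0; Z[24]=0
i=25: i≥r, start 0; Z[25]=0
i=26: i≥r, start 0; Z[26]=0
i=27: i≥r, start 0; Z[27]=2 grow→box=[27,29)
i=28: min(r-i=1, Z[1]=2)=1; Z[28]=1
i=29: i≥r, start 0; Z[29]=0
i=30: i≥r, start 0; Z[30]=1 grow→box=[30,31)
i=31: i≥r, start 0; Z[31]=0
i=32: i≥r, start 0; Z[32]=0
i=33: i≥r, start 0; Z[33]=0
i=34: i≥r, start 0; Z[34]=0
i=35: i≥r, start 0; Z[35]=0
i=36: i≥r, start 0; Z[36]=0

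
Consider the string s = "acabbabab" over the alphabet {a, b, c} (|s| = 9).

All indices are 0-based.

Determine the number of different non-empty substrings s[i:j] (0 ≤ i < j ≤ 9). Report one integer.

rank | idx | suffix
   0 |   7 | ab
   1 |   5 | abab
   2 |   2 | abbabab
   3 |   0 | acabbabab
   4 |   8 | b
   5 |   6 | bab
   6 |   4 | babab
   7 |   3 | bbabab
   8 |   1 | cabbabab

SA = [7, 5, 2, 0, 8, 6, 4, 3, 1]
i: (SA[i-1],SA[i]) lcp shared
  1: (7,5) 2 'ab'
  2: (5,2) 2 'ab'
  3: (2,0) 1 'a'
  4: (0,8) 0 ''
  5: (8,6) 1 'b'
  6: (6,4) 3 'bab'
  7: (4,3) 1 'b'
  8: (3,1) 0 ''

n(n+1)/2 = 9·10/2 = 45
Σ LCP = 0 + 2 + 2 + 1 + 0 + 1 + 3 + 1 + 0 = 10
distinct = 45 − 10 = 35

35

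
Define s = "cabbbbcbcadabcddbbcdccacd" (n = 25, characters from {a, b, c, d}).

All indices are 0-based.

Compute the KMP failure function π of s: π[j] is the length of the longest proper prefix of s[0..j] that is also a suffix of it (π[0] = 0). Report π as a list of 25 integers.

π[0] = 0
j=1 s[j]='a': π[1]=0 (border '')
j=2 s[j]='b': π[2]=0 (border '')
j=3 s[j]='b': π[3]=0 (border '')
j=4 s[j]='b': π[4]=0 (border '')
j=5 s[j]='b': π[5]=0 (border '')
j=6 s[j]='c': π[6]=1 (border 'c')
j=7 s[j]='b': k: 1→0; π[7]=0 (border '')
j=8 s[j]='c': π[8]=1 (border 'c')
j=9 s[j]='a': π[9]=2 (border 'ca')
j=10 s[j]='d': k: 2→0; π[10]=0 (border '')
j=11 s[j]='a': π[11]=0 (border '')
j=12 s[j]='b': π[12]=0 (border '')
j=13 s[j]='c': π[13]=1 (border 'c')
j=14 s[j]='d': k: 1→0; π[14]=0 (border '')
j=15 s[j]='d': π[15]=0 (border '')
j=16 s[j]='b': π[16]=0 (border '')
j=17 s[j]='b': π[17]=0 (border '')
j=18 s[j]='c': π[18]=1 (border 'c')
j=19 s[j]='d': k: 1→0; π[19]=0 (border '')
j=20 s[j]='c': π[20]=1 (border 'c')
j=21 s[j]='c': k: 1→0; π[21]=1 (border 'c')
j=22 s[j]='a': π[22]=2 (border 'ca')
j=23 s[j]='c': k: 2→0; π[23]=1 (border 'c')
j=24 s[j]='d': k: 1→0; π[24]=0 (border '')

[0, 0, 0, 0, 0, 0, 1, 0, 1, 2, 0, 0, 0, 1, 0, 0, 0, 0, 1, 0, 1, 1, 2, 1, 0]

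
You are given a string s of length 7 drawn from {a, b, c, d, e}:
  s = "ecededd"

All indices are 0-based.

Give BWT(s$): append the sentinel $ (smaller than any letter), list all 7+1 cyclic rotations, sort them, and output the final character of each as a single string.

rank  rotation  last
    0  $ecededd  d
    1  cededd$e  e
    2  d$eceded  d
    3  dd$ecede  e
    4  dedd$ece  e
    5  ecededd$  $
    6  edd$eced  d
    7  ededd$ec  c

dedee$dc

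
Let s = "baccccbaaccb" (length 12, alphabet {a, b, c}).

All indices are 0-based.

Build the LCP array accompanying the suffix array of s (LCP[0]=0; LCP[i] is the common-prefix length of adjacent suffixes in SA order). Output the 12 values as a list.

rank | idx | suffix
   0 |   7 | aaccb
   1 |   8 | accb
   2 |   1 | accccbaaccb
   3 |  11 | b
   4 |   6 | baaccb
   5 |   0 | baccccbaaccb
   6 |  10 | cb
   7 |   5 | cbaaccb
   8 |   9 | ccb
   9 |   4 | ccbaaccb
  10 |   3 | cccbaaccb
  11 |   2 | ccccbaaccb

SA = [7, 8, 1, 11, 6, 0, 10, 5, 9, 4, 3, 2]
i: (SA[i-1],SA[i]) lcp shared
  1: (7,8) 1 'a'
  2: (8,1) 3 'acc'
  3: (1,11) 0 ''
  4: (11,6) 1 'b'
  5: (6,0) 2 'ba'
  6: (0,10) 0 ''
  7: (10,5) 2 'cb'
  8: (5,9) 1 'c'
  9: (9,4) 3 'ccb'
  10: (4,3) 2 'cc'
  11: (3,2) 3 'ccc'

[0, 1, 3, 0, 1, 2, 0, 2, 1, 3, 2, 3]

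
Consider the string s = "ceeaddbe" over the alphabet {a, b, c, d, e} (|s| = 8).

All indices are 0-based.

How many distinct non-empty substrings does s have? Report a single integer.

33

rank→(start, suffix):
  0 → (3, 'addbe')
  1 → (6, 'be')
  2 → (0, 'ceeaddbe')
  3 → (5, 'dbe')
  4 → (4, 'ddbe')
  5 → (7, 'e')
  6 → (2, 'eaddbe')
  7 → (1, 'eeaddbe')

SA = [3, 6, 0, 5, 4, 7, 2, 1]
[i] adj suffixes → lcp
  [1] 3/6 → 0 ('')
  [2] 6/0 → 0 ('')
  [3] 0/5 → 0 ('')
  [4] 5/4 → 1 ('d')
  [5] 4/7 → 0 ('')
  [6] 7/2 → 1 ('e')
  [7] 2/1 → 1 ('e')

n(n+1)/2 = 8·9/2 = 36
Σ LCP = 0 + 0 + 0 + 0 + 1 + 0 + 1 + 1 = 3
distinct = 36 − 3 = 33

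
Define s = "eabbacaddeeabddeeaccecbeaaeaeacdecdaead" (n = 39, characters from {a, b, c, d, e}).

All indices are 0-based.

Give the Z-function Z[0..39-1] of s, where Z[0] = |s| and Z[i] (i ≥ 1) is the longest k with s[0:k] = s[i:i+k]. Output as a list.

Z[0]=39
i=1: fresh scan; Z[1]=0
i=2: fresh scan; Z[2]=0
i=3: fresh scan; Z[3]=0
i=4: fresh scan; Z[4]=0
i=5: fresh scan; Z[5]=0
i=6: fresh scan; Z[6]=0
i=7: fresh scan; Z[7]=0
i=8: fresh scan; Z[8]=0
i=9: fresh scan; Z[9]=1 scan→box=[9,10)
i=10: fresh scan; Z[10]=3 scan→box=[10,13)
i=11: min(r-i=2, Z[1]=0)=0; Z[11]=0
i=12: min(r-i=1, Z[2]=0)=0; Z[12]=0
i=13: fresh scan; Z[13]=0
i=14: fresh scan; Z[14]=0
i=15: fresh scan; Z[15]=1 scan→box=[15,16)
i=16: fresh scan; Z[16]=2 scan→box=[16,18)
i=17: min(r-i=1, Z[1]=0)=0; Z[17]=0
i=18: fresh scan; Z[18]=0
i=19: fresh scan; Z[19]=0
i=20: fresh scan; Z[20]=1 scan→box=[20,21)
i=21: fresh scan; Z[21]=0
i=22: fresh scan; Z[22]=0
i=23: fresh scan; Z[23]=2 scan→box=[23,25)
i=24: min(r-i=1, Z[1]=0)=0; Z[24]=0
i=25: fresh scan; Z[25]=0
i=26: fresh scan; Z[26]=2 scan→box=[26,28)
i=27: min(r-i=1, Z[1]=0)=0; Z[27]=0
i=28: fresh scan; Z[28]=2 scan→box=[28,30)
i=29: min(r-i=1, Z[1]=0)=0; Z[29]=0
i=30: fresh scan; Z[30]=0
i=31: fresh scan; Z[31]=0
i=32: fresh scan; Z[32]=1 scan→box=[32,33)
i=33: fresh scan; Z[33]=0
i=34: fresh scan; Z[34]=0
i=35: fresh scan; Z[35]=0
i=36: fresh scan; Z[36]=2 scan→box=[36,38)
i=37: min(r-i=1, Z[1]=0)=0; Z[37]=0
i=38: fresh scan; Z[38]=0

[39, 0, 0, 0, 0, 0, 0, 0, 0, 1, 3, 0, 0, 0, 0, 1, 2, 0, 0, 0, 1, 0, 0, 2, 0, 0, 2, 0, 2, 0, 0, 0, 1, 0, 0, 0, 2, 0, 0]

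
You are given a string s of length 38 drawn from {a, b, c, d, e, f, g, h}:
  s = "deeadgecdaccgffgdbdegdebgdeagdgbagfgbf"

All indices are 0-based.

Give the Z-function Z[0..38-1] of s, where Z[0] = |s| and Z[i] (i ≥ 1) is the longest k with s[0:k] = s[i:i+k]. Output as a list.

Z[0]=38
i=1: i≥r, start 0; Z[1]=0
i=2: i≥r, start 0; Z[2]=0
i=3: i≥r, start 0; Z[3]=0
i=4: i≥r, start 0; Z[4]=1 grow→box=[4,5)
i=5: i≥r, start 0; Z[5]=0
i=6: i≥r, start 0; Z[6]=0
i=7: i≥r, start 0; Z[7]=0
i=8: i≥r, start 0; Z[8]=1 grow→box=[8,9)
i=9: i≥r, start 0; Z[9]=0
i=10: i≥r, start 0; Z[10]=0
i=11: i≥r, start 0; Z[11]=0
i=12: i≥r, start 0; Z[12]=0
i=13: i≥r, start 0; Z[13]=0
i=14: i≥r, start 0; Z[14]=0
i=15: i≥r, start 0; Z[15]=0
i=16: i≥r, start 0; Z[16]=1 grow→box=[16,17)
i=17: i≥r, start 0; Z[17]=0
i=18: i≥r, start 0; Z[18]=2 grow→box=[18,20)
i=19: min(r-i=1, Z[1]=0)=0; Z[19]=0
i=20: i≥r, start 0; Z[20]=0
i=21: i≥r, start 0; Z[21]=2 grow→box=[21,23)
i=22: min(r-i=1, Z[1]=0)=0; Z[22]=0
i=23: i≥r, start 0; Z[23]=0
i=24: i≥r, start 0; Z[24]=0
i=25: i≥r, start 0; Z[25]=2 grow→box=[25,27)
i=26: min(r-i=1, Z[1]=0)=0; Z[26]=0
i=27: i≥r, start 0; Z[27]=0
i=28: i≥r, start 0; Z[28]=0
i=29: i≥r, start 0; Z[29]=1 grow→box=[29,30)
i=30: i≥r, start 0; Z[30]=0
i=31: i≥r, start 0; Z[31]=0
i=32: i≥r, start 0; Z[32]=0
i=33: i≥r, start 0; Z[33]=0
i=34: i≥r, start 0; Z[34]=0
i=35: i≥r, start 0; Z[35]=0
i=36: i≥r, start 0; Z[36]=0
i=37: i≥r, start 0; Z[37]=0

[38, 0, 0, 0, 1, 0, 0, 0, 1, 0, 0, 0, 0, 0, 0, 0, 1, 0, 2, 0, 0, 2, 0, 0, 0, 2, 0, 0, 0, 1, 0, 0, 0, 0, 0, 0, 0, 0]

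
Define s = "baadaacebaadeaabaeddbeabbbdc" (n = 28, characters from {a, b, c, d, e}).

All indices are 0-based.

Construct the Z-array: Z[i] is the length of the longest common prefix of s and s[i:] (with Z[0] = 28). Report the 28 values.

[28, 0, 0, 0, 0, 0, 0, 0, 4, 0, 0, 0, 0, 0, 0, 2, 0, 0, 0, 0, 1, 0, 0, 1, 1, 1, 0, 0]

Z[0]=28
i=1: outside box; Z[1]=0
i=2: outside box; Z[2]=0
i=3: outside box; Z[3]=0
i=4: outside box; Z[4]=0
i=5: outside box; Z[5]=0
i=6: outside box; Z[6]=0
i=7: outside box; Z[7]=0
i=8: outside box; Z[8]=4 extend→box=[8,12)
i=9: min(r-i=3, Z[1]=0)=0; Z[9]=0
i=10: min(r-i=2, Z[2]=0)=0; Z[10]=0
i=11: min(r-i=1, Z[3]=0)=0; Z[11]=0
i=12: outside box; Z[12]=0
i=13: outside box; Z[13]=0
i=14: outside box; Z[14]=0
i=15: outside box; Z[15]=2 extend→box=[15,17)
i=16: min(r-i=1, Z[1]=0)=0; Z[16]=0
i=17: outside box; Z[17]=0
i=18: outside box; Z[18]=0
i=19: outside box; Z[19]=0
i=20: outside box; Z[20]=1 extend→box=[20,21)
i=21: outside box; Z[21]=0
i=22: outside box; Z[22]=0
i=23: outside box; Z[23]=1 extend→box=[23,24)
i=24: outside box; Z[24]=1 extend→box=[24,25)
i=25: outside box; Z[25]=1 extend→box=[25,26)
i=26: outside box; Z[26]=0
i=27: outside box; Z[27]=0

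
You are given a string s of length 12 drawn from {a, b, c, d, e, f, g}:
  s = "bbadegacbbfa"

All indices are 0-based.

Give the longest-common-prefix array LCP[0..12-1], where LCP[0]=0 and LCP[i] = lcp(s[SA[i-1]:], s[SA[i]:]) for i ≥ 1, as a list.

sorted suffixes:
  #0 SA[0]=11  'a'
  #1 SA[1]=6  'acbbfa'
  #2 SA[2]=2  'adegacbbfa'
  #3 SA[3]=1  'badegacbbfa'
  #4 SA[4]=0  'bbadegacbbfa'
  #5 SA[5]=8  'bbfa'
  #6 SA[6]=9  'bfa'
  #7 SA[7]=7  'cbbfa'
  #8 SA[8]=3  'degacbbfa'
  #9 SA[9]=4  'egacbbfa'
  #10 SA[10]=10  'fa'
  #11 SA[11]=5  'gacbbfa'

SA = [11, 6, 2, 1, 0, 8, 9, 7, 3, 4, 10, 5]
i: (SA[i-1],SA[i]) lcp shared
  1: (11,6) 1 'a'
  2: (6,2) 1 'a'
  3: (2,1) 0 ''
  4: (1,0) 1 'b'
  5: (0,8) 2 'bb'
  6: (8,9) 1 'b'
  7: (9,7) 0 ''
  8: (7,3) 0 ''
  9: (3,4) 0 ''
  10: (4,10) 0 ''
  11: (10,5) 0 ''

[0, 1, 1, 0, 1, 2, 1, 0, 0, 0, 0, 0]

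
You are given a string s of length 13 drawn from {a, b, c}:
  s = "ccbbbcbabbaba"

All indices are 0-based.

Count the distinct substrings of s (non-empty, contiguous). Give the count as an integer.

74

sorted suffixes:
  #0 SA[0]=12  'a'
  #1 SA[1]=10  'aba'
  #2 SA[2]=7  'abbaba'
  #3 SA[3]=11  'ba'
  #4 SA[4]=9  'baba'
  #5 SA[5]=6  'babbaba'
  #6 SA[6]=8  'bbaba'
  #7 SA[7]=2  'bbbcbabbaba'
  #8 SA[8]=3  'bbcbabbaba'
  #9 SA[9]=4  'bcbabbaba'
  #10 SA[10]=5  'cbabbaba'
  #11 SA[11]=1  'cbbbcbabbaba'
  #12 SA[12]=0  'ccbbbcbabbaba'

SA = [12, 10, 7, 11, 9, 6, 8, 2, 3, 4, 5, 1, 0]
rank  pair      lcp
   1  s[12:],s[10:]  1  'a'
   2  s[10:],s[7:]  2  'ab'
   3  s[7:],s[11:]  0  ''
   4  s[11:],s[9:]  2  'ba'
   5  s[9:],s[6:]  3  'bab'
   6  s[6:],s[8:]  1  'b'
   7  s[8:],s[2:]  2  'bb'
   8  s[2:],s[3:]  2  'bb'
   9  s[3:],s[4:]  1  'b'
  10  s[4:],s[5:]  0  ''
  11  s[5:],s[1:]  2  'cb'
  12  s[1:],s[0:]  1  'c'

n(n+1)/2 = 13·14/2 = 91
Σ LCP = 0 + 1 + 2 + 0 + 2 + 3 + 1 + 2 + 2 + 1 + 0 + 2 + 1 = 17
distinct = 91 − 17 = 74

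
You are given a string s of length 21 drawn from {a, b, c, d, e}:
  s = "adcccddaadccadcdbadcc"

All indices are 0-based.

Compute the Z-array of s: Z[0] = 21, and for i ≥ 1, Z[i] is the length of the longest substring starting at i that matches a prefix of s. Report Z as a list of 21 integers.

[21, 0, 0, 0, 0, 0, 0, 1, 4, 0, 0, 0, 3, 0, 0, 0, 0, 4, 0, 0, 0]

Z[0]=21
i=1: fresh scan; Z[1]=0
i=2: fresh scan; Z[2]=0
i=3: fresh scan; Z[3]=0
i=4: fresh scan; Z[4]=0
i=5: fresh scan; Z[5]=0
i=6: fresh scan; Z[6]=0
i=7: fresh scan; Z[7]=1 grow→box=[7,8)
i=8: fresh scan; Z[8]=4 grow→box=[8,12)
i=9: min(r-i=3, Z[1]=0)=0; Z[9]=0
i=10: min(r-i=2, Z[2]=0)=0; Z[10]=0
i=11: min(r-i=1, Z[3]=0)=0; Z[11]=0
i=12: fresh scan; Z[12]=3 grow→box=[12,15)
i=13: min(r-i=2, Z[1]=0)=0; Z[13]=0
i=14: min(r-i=1, Z[2]=0)=0; Z[14]=0
i=15: fresh scan; Z[15]=0
i=16: fresh scan; Z[16]=0
i=17: fresh scan; Z[17]=4 grow→box=[17,21)
i=18: min(r-i=3, Z[1]=0)=0; Z[18]=0
i=19: min(r-i=2, Z[2]=0)=0; Z[19]=0
i=20: min(r-i=1, Z[3]=0)=0; Z[20]=0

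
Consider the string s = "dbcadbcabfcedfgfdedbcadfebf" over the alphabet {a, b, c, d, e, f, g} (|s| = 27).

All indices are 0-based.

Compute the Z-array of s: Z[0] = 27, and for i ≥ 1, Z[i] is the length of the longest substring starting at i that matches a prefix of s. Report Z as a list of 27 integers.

Z[0]=27
i=1: outside box; Z[1]=0
i=2: outside box; Z[2]=0
i=3: outside box; Z[3]=0
i=4: outside box; Z[4]=4 grow→box=[4,8)
i=5: min(r-i=3, Z[1]=0)=0; Z[5]=0
i=6: min(r-i=2, Z[2]=0)=0; Z[6]=0
i=7: min(r-i=1, Z[3]=0)=0; Z[7]=0
i=8: outside box; Z[8]=0
i=9: outside box; Z[9]=0
i=10: outside box; Z[10]=0
i=11: outside box; Z[11]=0
i=12: outside box; Z[12]=1 grow→box=[12,13)
i=13: outside box; Z[13]=0
i=14: outside box; Z[14]=0
i=15: outside box; Z[15]=0
i=16: outside box; Z[16]=1 grow→box=[16,17)
i=17: outside box; Z[17]=0
i=18: outside box; Z[18]=5 grow→box=[18,23)
i=19: min(r-i=4, Z[1]=0)=0; Z[19]=0
i=20: min(r-i=3, Z[2]=0)=0; Z[20]=0
i=21: min(r-i=2, Z[3]=0)=0; Z[21]=0
i=22: min(r-i=1, Z[4]=4)=1; Z[22]=1
i=23: outside box; Z[23]=0
i=24: outside box; Z[24]=0
i=25: outside box; Z[25]=0
i=26: outside box; Z[26]=0

[27, 0, 0, 0, 4, 0, 0, 0, 0, 0, 0, 0, 1, 0, 0, 0, 1, 0, 5, 0, 0, 0, 1, 0, 0, 0, 0]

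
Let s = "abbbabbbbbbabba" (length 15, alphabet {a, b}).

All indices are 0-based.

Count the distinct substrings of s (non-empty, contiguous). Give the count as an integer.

77

rank | idx | suffix
   0 |  14 | a
   1 |  11 | abba
   2 |   0 | abbbabbbbbbabba
   3 |   4 | abbbbbbabba
   4 |  13 | ba
   5 |  10 | babba
   6 |   3 | babbbbbbabba
   7 |  12 | bba
   8 |   9 | bbabba
   9 |   2 | bbabbbbbbabba
  10 |   8 | bbbabba
  11 |   1 | bbbabbbbbbabba
  12 |   7 | bbbbabba
  13 |   6 | bbbbbabba
  14 |   5 | bbbbbbabba

SA = [14, 11, 0, 4, 13, 10, 3, 12, 9, 2, 8, 1, 7, 6, 5]
[i] adj suffixes → lcp
  [1] 14/11 → 1 ('a')
  [2] 11/0 → 3 ('abb')
  [3] 0/4 → 4 ('abbb')
  [4] 4/13 → 0 ('')
  [5] 13/10 → 2 ('ba')
  [6] 10/3 → 4 ('babb')
  [7] 3/12 → 1 ('b')
  [8] 12/9 → 3 ('bba')
  [9] 9/2 → 5 ('bbabb')
  [10] 2/8 → 2 ('bb')
  [11] 8/1 → 6 ('bbbabb')
  [12] 1/7 → 3 ('bbb')
  [13] 7/6 → 4 ('bbbb')
  [14] 6/5 → 5 ('bbbbb')

n(n+1)/2 = 15·16/2 = 120
Σ LCP = 0 + 1 + 3 + 4 + 0 + 2 + 4 + 1 + 3 + 5 + 2 + 6 + 3 + 4 + 5 = 43
distinct = 120 − 43 = 77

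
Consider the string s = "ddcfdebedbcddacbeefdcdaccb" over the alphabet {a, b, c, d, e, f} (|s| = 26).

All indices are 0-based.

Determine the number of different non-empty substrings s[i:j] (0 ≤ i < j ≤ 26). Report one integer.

sorted suffixes:
  #0 SA[0]=13  'acbeefdcdaccb'
  #1 SA[1]=22  'accb'
  #2 SA[2]=25  'b'
  #3 SA[3]=9  'bcddacbeefdcdaccb'
  #4 SA[4]=6  'bedbcddacbeefdcdaccb'
  #5 SA[5]=15  'beefdcdaccb'
  #6 SA[6]=24  'cb'
  #7 SA[7]=14  'cbeefdcdaccb'
  #8 SA[8]=23  'ccb'
  #9 SA[9]=20  'cdaccb'
  #10 SA[10]=10  'cddacbeefdcdaccb'
  #11 SA[11]=2  'cfdebedbcddacbeefdcdaccb'
  #12 SA[12]=12  'dacbeefdcdaccb'
  #13 SA[13]=21  'daccb'
  #14 SA[14]=8  'dbcddacbeefdcdaccb'
  #15 SA[15]=19  'dcdaccb'
  #16 SA[16]=1  'dcfdebedbcddacbeefdcdaccb'
  #17 SA[17]=11  'ddacbeefdcdaccb'
  #18 SA[18]=0  'ddcfdebedbcddacbeefdcdaccb'
  #19 SA[19]=4  'debedbcddacbeefdcdaccb'
  #20 SA[20]=5  'ebedbcddacbeefdcdaccb'
  #21 SA[21]=7  'edbcddacbeefdcdaccb'
  #22 SA[22]=16  'eefdcdaccb'
  #23 SA[23]=17  'efdcdaccb'
  #24 SA[24]=18  'fdcdaccb'
  #25 SA[25]=3  'fdebedbcddacbeefdcdaccb'

SA = [13, 22, 25, 9, 6, 15, 24, 14, 23, 20, 10, 2, 12, 21, 8, 19, 1, 11, 0, 4, 5, 7, 16, 17, 18, 3]
i: (SA[i-1],SA[i]) lcp shared
  1: (13,22) 2 'ac'
  2: (22,25) 0 ''
  3: (25,9) 1 'b'
  4: (9,6) 1 'b'
  5: (6,15) 2 'be'
  6: (15,24) 0 ''
  7: (24,14) 2 'cb'
  8: (14,23) 1 'c'
  9: (23,20) 1 'c'
  10: (20,10) 2 'cd'
  11: (10,2) 1 'c'
  12: (2,12) 0 ''
  13: (12,21) 3 'dac'
  14: (21,8) 1 'd'
  15: (8,19) 1 'd'
  16: (19,1) 2 'dc'
  17: (1,11) 1 'd'
  18: (11,0) 2 'dd'
  19: (0,4) 1 'd'
  20: (4,5) 0 ''
  21: (5,7) 1 'e'
  22: (7,16) 1 'e'
  23: (16,17) 1 'e'
  24: (17,18) 0 ''
  25: (18,3) 2 'fd'

n(n+1)/2 = 26·27/2 = 351
Σ LCP = 0 + 2 + 0 + 1 + 1 + 2 + 0 + 2 + 1 + 1 + 2 + 1 + 0 + 3 + 1 + 1 + 2 + 1 + 2 + 1 + 0 + 1 + 1 + 1 + 0 + 2 = 29
distinct = 351 − 29 = 322

322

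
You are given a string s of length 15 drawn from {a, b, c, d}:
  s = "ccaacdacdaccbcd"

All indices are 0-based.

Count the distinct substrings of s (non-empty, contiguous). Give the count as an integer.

97

rank | idx | suffix
   0 |   2 | aacdacdaccbcd
   1 |   9 | accbcd
   2 |   6 | acdaccbcd
   3 |   3 | acdacdaccbcd
   4 |  12 | bcd
   5 |   1 | caacdacdaccbcd
   6 |  11 | cbcd
   7 |   0 | ccaacdacdaccbcd
   8 |  10 | ccbcd
   9 |  13 | cd
  10 |   7 | cdaccbcd
  11 |   4 | cdacdaccbcd
  12 |  14 | d
  13 |   8 | daccbcd
  14 |   5 | dacdaccbcd

SA = [2, 9, 6, 3, 12, 1, 11, 0, 10, 13, 7, 4, 14, 8, 5]
i: (SA[i-1],SA[i]) lcp shared
  1: (2,9) 1 'a'
  2: (9,6) 2 'ac'
  3: (6,3) 5 'acdac'
  4: (3,12) 0 ''
  5: (12,1) 0 ''
  6: (1,11) 1 'c'
  7: (11,0) 1 'c'
  8: (0,10) 2 'cc'
  9: (10,13) 1 'c'
  10: (13,7) 2 'cd'
  11: (7,4) 4 'cdac'
  12: (4,14) 0 ''
  13: (14,8) 1 'd'
  14: (8,5) 3 'dac'

n(n+1)/2 = 15·16/2 = 120
Σ LCP = 0 + 1 + 2 + 5 + 0 + 0 + 1 + 1 + 2 + 1 + 2 + 4 + 0 + 1 + 3 = 23
distinct = 120 − 23 = 97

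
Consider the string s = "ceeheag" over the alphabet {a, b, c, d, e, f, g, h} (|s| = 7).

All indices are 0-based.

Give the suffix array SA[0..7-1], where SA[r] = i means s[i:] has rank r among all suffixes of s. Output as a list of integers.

rank→(start, suffix):
  0 → (5, 'ag')
  1 → (0, 'ceeheag')
  2 → (4, 'eag')
  3 → (1, 'eeheag')
  4 → (2, 'eheag')
  5 → (6, 'g')
  6 → (3, 'heag')

[5, 0, 4, 1, 2, 6, 3]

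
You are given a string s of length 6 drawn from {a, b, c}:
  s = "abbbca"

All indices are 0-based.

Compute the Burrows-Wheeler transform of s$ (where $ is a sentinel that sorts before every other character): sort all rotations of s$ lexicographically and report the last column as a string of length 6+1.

ac$abbb

rank  rotation last
    0  $abbbca  a
    1  a$abbbc  c
    2  abbbca$  $
    3  bbbca$a  a
    4  bbca$ab  b
    5  bca$abb  b
    6  ca$abbb  b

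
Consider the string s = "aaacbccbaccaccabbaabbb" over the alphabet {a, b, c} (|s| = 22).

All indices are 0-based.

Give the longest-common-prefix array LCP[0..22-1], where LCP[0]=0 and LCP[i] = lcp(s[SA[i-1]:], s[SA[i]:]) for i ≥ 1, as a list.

[0, 2, 2, 1, 3, 1, 2, 4, 0, 1, 2, 1, 2, 2, 1, 0, 2, 1, 2, 1, 3, 2]

sorted suffixes:
  #0 SA[0]=0  'aaacbccbaccaccabbaabbb'
  #1 SA[1]=17  'aabbb'
  #2 SA[2]=1  'aacbccbaccaccabbaabbb'
  #3 SA[3]=14  'abbaabbb'
  #4 SA[4]=18  'abbb'
  #5 SA[5]=2  'acbccbaccaccabbaabbb'
  #6 SA[6]=11  'accabbaabbb'
  #7 SA[7]=8  'accaccabbaabbb'
  #8 SA[8]=21  'b'
  #9 SA[9]=16  'baabbb'
  #10 SA[10]=7  'baccaccabbaabbb'
  #11 SA[11]=20  'bb'
  #12 SA[12]=15  'bbaabbb'
  #13 SA[13]=19  'bbb'
  #14 SA[14]=4  'bccbaccaccabbaabbb'
  #15 SA[15]=13  'cabbaabbb'
  #16 SA[16]=10  'caccabbaabbb'
  #17 SA[17]=6  'cbaccaccabbaabbb'
  #18 SA[18]=3  'cbccbaccaccabbaabbb'
  #19 SA[19]=12  'ccabbaabbb'
  #20 SA[20]=9  'ccaccabbaabbb'
  #21 SA[21]=5  'ccbaccaccabbaabbb'

SA = [0, 17, 1, 14, 18, 2, 11, 8, 21, 16, 7, 20, 15, 19, 4, 13, 10, 6, 3, 12, 9, 5]
i: (SA[i-1],SA[i]) lcp shared
  1: (0,17) 2 'aa'
  2: (17,1) 2 'aa'
  3: (1,14) 1 'a'
  4: (14,18) 3 'abb'
  5: (18,2) 1 'a'
  6: (2,11) 2 'ac'
  7: (11,8) 4 'acca'
  8: (8,21) 0 ''
  9: (21,16) 1 'b'
  10: (16,7) 2 'ba'
  11: (7,20) 1 'b'
  12: (20,15) 2 'bb'
  13: (15,19) 2 'bb'
  14: (19,4) 1 'b'
  15: (4,13) 0 ''
  16: (13,10) 2 'ca'
  17: (10,6) 1 'c'
  18: (6,3) 2 'cb'
  19: (3,12) 1 'c'
  20: (12,9) 3 'cca'
  21: (9,5) 2 'cc'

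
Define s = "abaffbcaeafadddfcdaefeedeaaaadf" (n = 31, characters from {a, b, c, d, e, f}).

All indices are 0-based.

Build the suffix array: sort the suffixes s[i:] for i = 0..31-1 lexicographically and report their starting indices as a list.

rank | idx | suffix
   0 |  25 | aaaadf
   1 |  26 | aaadf
   2 |  27 | aadf
   3 |   0 | abaffbcaeafadddfcdaefeedeaaaadf
   4 |  11 | adddfcdaefeedeaaaadf
   5 |  28 | adf
   6 |   7 | aeafadddfcdaefeedeaaaadf
   7 |  18 | aefeedeaaaadf
   8 |   9 | afadddfcdaefeedeaaaadf
   9 |   2 | affbcaeafadddfcdaefeedeaaaadf
  10 |   1 | baffbcaeafadddfcdaefeedeaaaadf
  11 |   5 | bcaeafadddfcdaefeedeaaaadf
  12 |   6 | caeafadddfcdaefeedeaaaadf
  13 |  16 | cdaefeedeaaaadf
  14 |  17 | daefeedeaaaadf
  15 |  12 | dddfcdaefeedeaaaadf
  16 |  13 | ddfcdaefeedeaaaadf
  17 |  23 | deaaaadf
  18 |  29 | df
  19 |  14 | dfcdaefeedeaaaadf
  20 |  24 | eaaaadf
  21 |   8 | eafadddfcdaefeedeaaaadf
  22 |  22 | edeaaaadf
  23 |  21 | eedeaaaadf
  24 |  19 | efeedeaaaadf
  25 |  30 | f
  26 |  10 | fadddfcdaefeedeaaaadf
  27 |   4 | fbcaeafadddfcdaefeedeaaaadf
  28 |  15 | fcdaefeedeaaaadf
  29 |  20 | feedeaaaadf
  30 |   3 | ffbcaeafadddfcdaefeedeaaaadf

[25, 26, 27, 0, 11, 28, 7, 18, 9, 2, 1, 5, 6, 16, 17, 12, 13, 23, 29, 14, 24, 8, 22, 21, 19, 30, 10, 4, 15, 20, 3]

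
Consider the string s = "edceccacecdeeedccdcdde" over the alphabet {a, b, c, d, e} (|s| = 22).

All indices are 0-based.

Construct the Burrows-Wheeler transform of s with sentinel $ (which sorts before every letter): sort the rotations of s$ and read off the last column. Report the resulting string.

eccedcdedaececdcdcce$ed

rank  rotation                 last
    0  $edceccacecdeeedccdcdde  e
    1  acecdeeedccdcdde$edcecc  c
    2  cacecdeeedccdcdde$edcec  c
    3  ccacecdeeedccdcdde$edce  e
    4  ccdcdde$edceccacecdeeed  d
    5  cdcdde$edceccacecdeeedc  c
    6  cdde$edceccacecdeeedccd  d
    7  cdeeedccdcdde$edceccace  e
    8  ceccacecdeeedccdcdde$ed  d
    9  cecdeeedccdcdde$edcecca  a
   10  dccdcdde$edceccacecdeee  e
   11  dcdde$edceccacecdeeedcc  c
   12  dceccacecdeeedccdcdde$e  e
   13  dde$edceccacecdeeedccdc  c
   14  de$edceccacecdeeedccdcd  d
   15  deeedccdcdde$edceccacec  c
   16  e$edceccacecdeeedccdcdd  d
   17  eccacecdeeedccdcdde$edc  c
   18  ecdeeedccdcdde$edceccac  c
   19  edccdcdde$edceccacecdee  e
   20  edceccacecdeeedccdcdde$  $
   21  eedccdcdde$edceccacecde  e
   22  eeedccdcdde$edceccacecd  d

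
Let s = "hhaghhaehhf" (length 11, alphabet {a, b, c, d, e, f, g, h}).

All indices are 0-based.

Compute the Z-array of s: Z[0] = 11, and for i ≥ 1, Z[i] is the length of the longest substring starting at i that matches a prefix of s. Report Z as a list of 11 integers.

[11, 1, 0, 0, 3, 1, 0, 0, 2, 1, 0]

Z[0]=11
i=1: fresh scan; Z[1]=1 grow→box=[1,2)
i=2: fresh scan; Z[2]=0
i=3: fresh scan; Z[3]=0
i=4: fresh scan; Z[4]=3 grow→box=[4,7)
i=5: min(r-i=2, Z[1]=1)=1; Z[5]=1
i=6: min(r-i=1, Z[2]=0)=0; Z[6]=0
i=7: fresh scan; Z[7]=0
i=8: fresh scan; Z[8]=2 grow→box=[8,10)
i=9: min(r-i=1, Z[1]=1)=1; Z[9]=1
i=10: fresh scan; Z[10]=0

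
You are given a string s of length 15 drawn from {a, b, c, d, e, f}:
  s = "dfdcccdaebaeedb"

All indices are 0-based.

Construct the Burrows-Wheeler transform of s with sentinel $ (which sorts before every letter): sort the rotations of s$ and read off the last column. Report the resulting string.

bdbdedcccef$aead

rank  rotation          last
    0  $dfdcccdaebaeedb  b
    1  aebaeedb$dfdcccd  d
    2  aeedb$dfdcccdaeb  b
    3  b$dfdcccdaebaeed  d
    4  baeedb$dfdcccdae  e
    5  cccdaebaeedb$dfd  d
    6  ccdaebaeedb$dfdc  c
    7  cdaebaeedb$dfdcc  c
    8  daebaeedb$dfdccc  c
    9  db$dfdcccdaebaee  e
   10  dcccdaebaeedb$df  f
   11  dfdcccdaebaeedb$  $
   12  ebaeedb$dfdcccda  a
   13  edb$dfdcccdaebae  e
   14  eedb$dfdcccdaeba  a
   15  fdcccdaebaeedb$d  d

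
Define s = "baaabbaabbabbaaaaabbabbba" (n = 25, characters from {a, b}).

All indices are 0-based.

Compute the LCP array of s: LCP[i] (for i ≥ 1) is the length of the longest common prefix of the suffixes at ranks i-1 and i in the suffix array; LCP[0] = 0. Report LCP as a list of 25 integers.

[0, 1, 4, 3, 6, 2, 5, 7, 1, 5, 4, 6, 3, 0, 2, 4, 3, 2, 4, 1, 3, 4, 3, 5, 2]

sorted suffixes:
  #0 SA[0]=24  'a'
  #1 SA[1]=13  'aaaaabbabbba'
  #2 SA[2]=14  'aaaabbabbba'
  #3 SA[3]=1  'aaabbaabbabbaaaaabbabbba'
  #4 SA[4]=15  'aaabbabbba'
  #5 SA[5]=2  'aabbaabbabbaaaaabbabbba'
  #6 SA[6]=6  'aabbabbaaaaabbabbba'
  #7 SA[7]=16  'aabbabbba'
  #8 SA[8]=10  'abbaaaaabbabbba'
  #9 SA[9]=3  'abbaabbabbaaaaabbabbba'
  #10 SA[10]=7  'abbabbaaaaabbabbba'
  #11 SA[11]=17  'abbabbba'
  #12 SA[12]=20  'abbba'
  #13 SA[13]=23  'ba'
  #14 SA[14]=12  'baaaaabbabbba'
  #15 SA[15]=0  'baaabbaabbabbaaaaabbabbba'
  #16 SA[16]=5  'baabbabbaaaaabbabbba'
  #17 SA[17]=9  'babbaaaaabbabbba'
  #18 SA[18]=19  'babbba'
  #19 SA[19]=22  'bba'
  #20 SA[20]=11  'bbaaaaabbabbba'
  #21 SA[21]=4  'bbaabbabbaaaaabbabbba'
  #22 SA[22]=8  'bbabbaaaaabbabbba'
  #23 SA[23]=18  'bbabbba'
  #24 SA[24]=21  'bbba'

SA = [24, 13, 14, 1, 15, 2, 6, 16, 10, 3, 7, 17, 20, 23, 12, 0, 5, 9, 19, 22, 11, 4, 8, 18, 21]
[i] adj suffixes → lcp
  [1] 24/13 → 1 ('a')
  [2] 13/14 → 4 ('aaaa')
  [3] 14/1 → 3 ('aaa')
  [4] 1/15 → 6 ('aaabba')
  [5] 15/2 → 2 ('aa')
  [6] 2/6 → 5 ('aabba')
  [7] 6/16 → 7 ('aabbabb')
  [8] 16/10 → 1 ('a')
  [9] 10/3 → 5 ('abbaa')
  [10] 3/7 → 4 ('abba')
  [11] 7/17 → 6 ('abbabb')
  [12] 17/20 → 3 ('abb')
  [13] 20/23 → 0 ('')
  [14] 23/12 → 2 ('ba')
  [15] 12/0 → 4 ('baaa')
  [16] 0/5 → 3 ('baa')
  [17] 5/9 → 2 ('ba')
  [18] 9/19 → 4 ('babb')
  [19] 19/22 → 1 ('b')
  [20] 22/11 → 3 ('bba')
  [21] 11/4 → 4 ('bbaa')
  [22] 4/8 → 3 ('bba')
  [23] 8/18 → 5 ('bbabb')
  [24] 18/21 → 2 ('bb')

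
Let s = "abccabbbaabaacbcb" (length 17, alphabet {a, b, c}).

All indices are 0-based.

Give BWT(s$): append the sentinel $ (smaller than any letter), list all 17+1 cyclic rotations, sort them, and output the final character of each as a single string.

bbbac$acbabacacbab

rank  rotation            last
    0  $abccabbbaabaacbcb  b
    1  aabaacbcb$abccabbb  b
    2  aacbcb$abccabbbaab  b
    3  abaacbcb$abccabbba  a
    4  abbbaabaacbcb$abcc  c
    5  abccabbbaabaacbcb$  $
    6  acbcb$abccabbbaaba  a
    7  b$abccabbbaabaacbc  c
    8  baabaacbcb$abccabb  b
    9  baacbcb$abccabbbaa  a
   10  bbaabaacbcb$abccab  b
   11  bbbaabaacbcb$abcca  a
   12  bcb$abccabbbaabaac  c
   13  bccabbbaabaacbcb$a  a
   14  cabbbaabaacbcb$abc  c
   15  cb$abccabbbaabaacb  b
   16  cbcb$abccabbbaabaa  a
   17  ccabbbaabaacbcb$ab  b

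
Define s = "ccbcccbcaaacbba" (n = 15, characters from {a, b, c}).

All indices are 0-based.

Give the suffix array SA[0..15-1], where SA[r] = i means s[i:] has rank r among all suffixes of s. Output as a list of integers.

[14, 8, 9, 10, 13, 12, 6, 2, 7, 11, 5, 1, 4, 0, 3]

sorted suffixes:
  #0 SA[0]=14  'a'
  #1 SA[1]=8  'aaacbba'
  #2 SA[2]=9  'aacbba'
  #3 SA[3]=10  'acbba'
  #4 SA[4]=13  'ba'
  #5 SA[5]=12  'bba'
  #6 SA[6]=6  'bcaaacbba'
  #7 SA[7]=2  'bcccbcaaacbba'
  #8 SA[8]=7  'caaacbba'
  #9 SA[9]=11  'cbba'
  #10 SA[10]=5  'cbcaaacbba'
  #11 SA[11]=1  'cbcccbcaaacbba'
  #12 SA[12]=4  'ccbcaaacbba'
  #13 SA[13]=0  'ccbcccbcaaacbba'
  #14 SA[14]=3  'cccbcaaacbba'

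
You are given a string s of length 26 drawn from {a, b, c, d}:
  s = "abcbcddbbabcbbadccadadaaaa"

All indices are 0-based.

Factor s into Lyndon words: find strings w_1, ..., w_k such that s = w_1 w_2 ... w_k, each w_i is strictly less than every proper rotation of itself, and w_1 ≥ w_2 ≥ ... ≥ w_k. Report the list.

emit factor 1: 'abcbcddbb' (i=0, period=9)
emit factor 2: 'abcbbadccadad' (i=9, period=13)
emit factor 3: 'a' (i=22, period=1)
emit factor 4: 'a' (i=23, period=1)
emit factor 5: 'a' (i=24, period=1)
emit factor 6: 'a' (i=25, period=1)

["abcbcddbb", "abcbbadccadad", "a", "a", "a", "a"]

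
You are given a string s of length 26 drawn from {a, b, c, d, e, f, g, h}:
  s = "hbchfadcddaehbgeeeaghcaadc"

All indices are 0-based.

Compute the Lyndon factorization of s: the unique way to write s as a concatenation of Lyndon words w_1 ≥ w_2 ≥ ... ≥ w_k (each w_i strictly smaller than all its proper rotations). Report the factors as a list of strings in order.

emit factor 1: 'h' (i=0, period=1)
emit factor 2: 'bchf' (i=1, period=4)
emit factor 3: 'adcddaehbgeeeaghc' (i=5, period=17)
emit factor 4: 'aadc' (i=22, period=4)

["h", "bchf", "adcddaehbgeeeaghc", "aadc"]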